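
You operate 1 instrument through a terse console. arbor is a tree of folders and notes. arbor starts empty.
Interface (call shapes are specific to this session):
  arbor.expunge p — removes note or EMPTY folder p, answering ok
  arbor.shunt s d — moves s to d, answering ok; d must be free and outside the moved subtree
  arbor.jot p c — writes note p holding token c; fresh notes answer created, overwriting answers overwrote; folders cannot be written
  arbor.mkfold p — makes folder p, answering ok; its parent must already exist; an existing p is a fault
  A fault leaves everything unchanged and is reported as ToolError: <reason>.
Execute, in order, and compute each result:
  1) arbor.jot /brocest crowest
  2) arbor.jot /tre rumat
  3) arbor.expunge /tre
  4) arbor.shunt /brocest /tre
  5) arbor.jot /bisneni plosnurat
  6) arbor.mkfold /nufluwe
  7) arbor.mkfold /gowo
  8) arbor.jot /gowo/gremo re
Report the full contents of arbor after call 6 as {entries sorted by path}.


Answer: {bisneni=plosnurat, nufluwe/, tre=crowest}

Derivation:
Then arbor.jot passing p: /brocest, c: crowest, giving created.
Calling arbor.jot passing p: /tre, c: rumat, and see created.
Using arbor.expunge passing p: /tre, → ok.
Then arbor.shunt passing s: /brocest, d: /tre, — result: ok.
Calling arbor.jot passing p: /bisneni, c: plosnurat, and get created.
I run arbor.mkfold passing p: /nufluwe, — result: ok.
Now I run arbor.mkfold passing p: /gowo, giving ok.
I call arbor.jot passing p: /gowo/gremo, c: re, → created.


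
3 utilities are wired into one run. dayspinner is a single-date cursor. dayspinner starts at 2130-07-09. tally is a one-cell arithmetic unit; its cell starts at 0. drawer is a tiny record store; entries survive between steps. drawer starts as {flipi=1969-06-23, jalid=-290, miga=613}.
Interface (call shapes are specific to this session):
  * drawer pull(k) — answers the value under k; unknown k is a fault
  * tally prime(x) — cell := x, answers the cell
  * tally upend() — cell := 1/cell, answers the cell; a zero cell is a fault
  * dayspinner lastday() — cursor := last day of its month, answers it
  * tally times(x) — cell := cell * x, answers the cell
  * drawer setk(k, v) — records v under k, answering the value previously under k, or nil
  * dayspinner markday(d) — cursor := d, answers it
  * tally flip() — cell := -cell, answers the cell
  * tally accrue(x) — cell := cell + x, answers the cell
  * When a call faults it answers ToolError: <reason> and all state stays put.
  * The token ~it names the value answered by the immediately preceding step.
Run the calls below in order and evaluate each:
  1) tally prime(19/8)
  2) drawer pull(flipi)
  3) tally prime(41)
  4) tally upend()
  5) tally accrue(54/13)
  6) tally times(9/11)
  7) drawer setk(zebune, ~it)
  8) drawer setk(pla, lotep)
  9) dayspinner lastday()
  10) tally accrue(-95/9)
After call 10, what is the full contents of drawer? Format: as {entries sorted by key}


Answer: {flipi=1969-06-23, jalid=-290, miga=613, pla=lotep, zebune=20043/5863}

Derivation:
-> tally prime(19/8)
<- 19/8
-> drawer pull(flipi)
<- 1969-06-23
-> tally prime(41)
<- 41
-> tally upend()
<- 1/41
-> tally accrue(54/13)
<- 2227/533
-> tally times(9/11)
<- 20043/5863
-> drawer setk(zebune, ~it)
<- nil
-> drawer setk(pla, lotep)
<- nil
-> dayspinner lastday()
<- 2130-07-31
-> tally accrue(-95/9)
<- -376598/52767


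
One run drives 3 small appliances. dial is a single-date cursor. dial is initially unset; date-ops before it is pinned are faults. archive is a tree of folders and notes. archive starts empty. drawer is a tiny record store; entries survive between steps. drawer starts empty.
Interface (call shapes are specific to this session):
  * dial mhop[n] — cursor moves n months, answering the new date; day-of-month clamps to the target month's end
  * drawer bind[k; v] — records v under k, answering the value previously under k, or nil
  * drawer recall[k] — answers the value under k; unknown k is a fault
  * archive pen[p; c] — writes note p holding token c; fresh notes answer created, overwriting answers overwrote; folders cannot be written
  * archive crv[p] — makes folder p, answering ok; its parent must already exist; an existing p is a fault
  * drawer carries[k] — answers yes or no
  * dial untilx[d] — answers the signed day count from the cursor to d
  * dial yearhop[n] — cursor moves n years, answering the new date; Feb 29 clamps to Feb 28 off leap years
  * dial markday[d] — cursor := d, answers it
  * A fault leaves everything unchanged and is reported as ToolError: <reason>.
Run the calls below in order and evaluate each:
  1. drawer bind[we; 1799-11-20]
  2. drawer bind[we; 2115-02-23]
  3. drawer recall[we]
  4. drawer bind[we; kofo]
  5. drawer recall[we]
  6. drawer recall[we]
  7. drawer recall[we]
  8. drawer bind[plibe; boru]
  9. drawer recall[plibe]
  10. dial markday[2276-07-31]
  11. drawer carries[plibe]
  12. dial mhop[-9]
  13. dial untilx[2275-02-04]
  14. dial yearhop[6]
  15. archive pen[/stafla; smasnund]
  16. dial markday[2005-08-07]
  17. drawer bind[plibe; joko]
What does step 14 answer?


Invoking drawer bind passing k: we, v: 1799-11-20, → nil.
I call drawer bind passing k: we, v: 2115-02-23, giving 1799-11-20.
Now I run drawer recall passing k: we: 2115-02-23.
I call drawer bind passing k: we, v: kofo, giving 2115-02-23.
Calling drawer recall passing k: we, — result: kofo.
Now I run drawer recall passing k: we: kofo.
I call drawer recall passing k: we, yielding kofo.
Then drawer bind passing k: plibe, v: boru, → nil.
I run drawer recall passing k: plibe, and see boru.
I run dial markday passing d: 2276-07-31, yielding 2276-07-31.
Next I call drawer carries passing k: plibe, yielding yes.
I call dial mhop passing n: -9, — result: 2275-10-31.
Now I run dial untilx passing d: 2275-02-04, and observe -269.
Then dial yearhop passing n: 6, — result: 2281-10-31.
Using archive pen passing p: /stafla, c: smasnund, and observe created.
Now I run dial markday passing d: 2005-08-07, and observe 2005-08-07.
I try drawer bind passing k: plibe, v: joko, giving boru.

Answer: 2281-10-31


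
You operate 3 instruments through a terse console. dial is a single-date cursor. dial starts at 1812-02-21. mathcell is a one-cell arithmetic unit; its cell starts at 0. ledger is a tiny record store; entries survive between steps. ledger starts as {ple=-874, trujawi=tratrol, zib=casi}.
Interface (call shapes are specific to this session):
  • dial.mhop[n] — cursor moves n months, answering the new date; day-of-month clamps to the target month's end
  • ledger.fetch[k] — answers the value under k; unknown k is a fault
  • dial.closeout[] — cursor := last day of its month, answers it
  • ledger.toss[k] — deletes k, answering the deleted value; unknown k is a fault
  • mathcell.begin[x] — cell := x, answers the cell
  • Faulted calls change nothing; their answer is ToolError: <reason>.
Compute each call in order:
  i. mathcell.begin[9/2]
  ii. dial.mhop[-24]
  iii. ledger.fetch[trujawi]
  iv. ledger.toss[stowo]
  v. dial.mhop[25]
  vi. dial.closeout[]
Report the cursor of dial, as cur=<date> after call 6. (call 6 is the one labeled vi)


Answer: cur=1812-03-31

Derivation:
Next I call begin on x: 9/2, which returns 9/2.
Then mhop on n: -24, — result: 1810-02-21.
Invoking fetch on k: trujawi, and see tratrol.
I invoke toss on k: stowo, and see ToolError: no such key stowo.
I invoke mhop on n: 25, giving 1812-03-21.
Using closeout, and get 1812-03-31.


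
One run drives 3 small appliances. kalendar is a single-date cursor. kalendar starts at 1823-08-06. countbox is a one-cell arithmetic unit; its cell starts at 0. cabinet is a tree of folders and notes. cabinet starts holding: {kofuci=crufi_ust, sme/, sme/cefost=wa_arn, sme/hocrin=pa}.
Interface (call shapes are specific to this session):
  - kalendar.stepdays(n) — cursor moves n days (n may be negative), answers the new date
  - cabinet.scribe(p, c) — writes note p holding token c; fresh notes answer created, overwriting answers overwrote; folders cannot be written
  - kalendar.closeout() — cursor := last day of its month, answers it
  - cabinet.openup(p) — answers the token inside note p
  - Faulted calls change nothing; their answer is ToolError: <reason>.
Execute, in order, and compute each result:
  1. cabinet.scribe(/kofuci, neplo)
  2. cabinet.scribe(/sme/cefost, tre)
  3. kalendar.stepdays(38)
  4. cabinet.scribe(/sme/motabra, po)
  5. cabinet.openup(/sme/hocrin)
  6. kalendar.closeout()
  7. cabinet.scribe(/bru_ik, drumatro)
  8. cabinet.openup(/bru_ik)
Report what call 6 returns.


Answer: 1823-09-30

Derivation:
I invoke cabinet.scribe on p='/kofuci', c='neplo', yielding overwrote.
I invoke cabinet.scribe on p='/sme/cefost', c='tre', giving overwrote.
Using kalendar.stepdays on n='38', → 1823-09-13.
Using cabinet.scribe on p='/sme/motabra', c='po', giving created.
I try cabinet.openup on p='/sme/hocrin', which returns pa.
I try kalendar.closeout, and get 1823-09-30.
I run cabinet.scribe on p='/bru_ik', c='drumatro', and see created.
I try cabinet.openup on p='/bru_ik', yielding drumatro.


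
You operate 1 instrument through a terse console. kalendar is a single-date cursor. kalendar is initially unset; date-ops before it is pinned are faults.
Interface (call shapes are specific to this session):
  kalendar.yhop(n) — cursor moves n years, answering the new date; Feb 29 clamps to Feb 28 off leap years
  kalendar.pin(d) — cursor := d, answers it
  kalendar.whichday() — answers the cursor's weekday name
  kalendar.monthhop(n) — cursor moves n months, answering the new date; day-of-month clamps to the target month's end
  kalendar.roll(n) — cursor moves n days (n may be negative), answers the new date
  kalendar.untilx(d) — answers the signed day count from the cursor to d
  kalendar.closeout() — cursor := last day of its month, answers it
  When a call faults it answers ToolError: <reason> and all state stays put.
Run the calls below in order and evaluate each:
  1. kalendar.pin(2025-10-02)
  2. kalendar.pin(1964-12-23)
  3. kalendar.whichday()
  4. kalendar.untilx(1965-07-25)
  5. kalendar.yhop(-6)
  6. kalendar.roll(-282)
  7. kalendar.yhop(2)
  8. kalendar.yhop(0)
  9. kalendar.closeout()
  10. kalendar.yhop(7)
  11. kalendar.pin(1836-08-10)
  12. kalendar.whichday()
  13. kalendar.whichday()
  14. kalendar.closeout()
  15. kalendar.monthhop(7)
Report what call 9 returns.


Answer: 1960-03-31

Derivation:
>>> kalendar.pin 2025-10-02
[out] 2025-10-02
>>> kalendar.pin 1964-12-23
[out] 1964-12-23
>>> kalendar.whichday
[out] Wednesday
>>> kalendar.untilx 1965-07-25
[out] 214
>>> kalendar.yhop -6
[out] 1958-12-23
>>> kalendar.roll -282
[out] 1958-03-16
>>> kalendar.yhop 2
[out] 1960-03-16
>>> kalendar.yhop 0
[out] 1960-03-16
>>> kalendar.closeout
[out] 1960-03-31
>>> kalendar.yhop 7
[out] 1967-03-31
>>> kalendar.pin 1836-08-10
[out] 1836-08-10
>>> kalendar.whichday
[out] Wednesday
>>> kalendar.whichday
[out] Wednesday
>>> kalendar.closeout
[out] 1836-08-31
>>> kalendar.monthhop 7
[out] 1837-03-31


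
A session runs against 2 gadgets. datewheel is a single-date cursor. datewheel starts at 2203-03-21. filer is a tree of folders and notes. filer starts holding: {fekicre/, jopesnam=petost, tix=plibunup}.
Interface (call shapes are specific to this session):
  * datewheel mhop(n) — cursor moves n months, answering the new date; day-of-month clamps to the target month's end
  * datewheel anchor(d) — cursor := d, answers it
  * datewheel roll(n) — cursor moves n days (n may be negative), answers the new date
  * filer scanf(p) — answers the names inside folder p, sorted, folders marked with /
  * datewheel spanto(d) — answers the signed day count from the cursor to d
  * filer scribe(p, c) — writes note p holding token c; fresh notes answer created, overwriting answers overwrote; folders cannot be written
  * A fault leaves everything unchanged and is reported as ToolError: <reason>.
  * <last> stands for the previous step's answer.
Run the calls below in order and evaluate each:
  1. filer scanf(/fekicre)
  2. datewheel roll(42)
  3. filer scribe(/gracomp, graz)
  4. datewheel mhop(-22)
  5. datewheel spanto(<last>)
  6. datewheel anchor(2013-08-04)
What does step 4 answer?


// 1. filer scanf(p: /fekicre) ~> []
// 2. datewheel roll(n: 42) ~> 2203-05-02
// 3. filer scribe(p: /gracomp, c: graz) ~> created
// 4. datewheel mhop(n: -22) ~> 2201-07-02
// 5. datewheel spanto(d: <last>) ~> 0
// 6. datewheel anchor(d: 2013-08-04) ~> 2013-08-04

Answer: 2201-07-02


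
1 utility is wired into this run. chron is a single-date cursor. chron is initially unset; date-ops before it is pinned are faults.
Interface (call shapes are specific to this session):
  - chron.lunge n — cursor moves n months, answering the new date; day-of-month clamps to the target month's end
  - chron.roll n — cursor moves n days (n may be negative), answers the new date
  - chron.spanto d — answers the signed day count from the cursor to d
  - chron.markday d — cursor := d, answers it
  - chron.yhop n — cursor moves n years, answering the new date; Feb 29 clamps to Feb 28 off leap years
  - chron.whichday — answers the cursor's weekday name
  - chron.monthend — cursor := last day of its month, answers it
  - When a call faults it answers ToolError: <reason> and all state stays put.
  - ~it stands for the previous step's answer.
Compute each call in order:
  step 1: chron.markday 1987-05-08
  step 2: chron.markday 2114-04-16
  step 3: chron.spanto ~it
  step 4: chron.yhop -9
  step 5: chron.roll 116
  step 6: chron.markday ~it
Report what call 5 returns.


→ chron.markday(1987-05-08)
← 1987-05-08
→ chron.markday(2114-04-16)
← 2114-04-16
→ chron.spanto(~it)
← 0
→ chron.yhop(-9)
← 2105-04-16
→ chron.roll(116)
← 2105-08-10
→ chron.markday(~it)
← 2105-08-10

Answer: 2105-08-10


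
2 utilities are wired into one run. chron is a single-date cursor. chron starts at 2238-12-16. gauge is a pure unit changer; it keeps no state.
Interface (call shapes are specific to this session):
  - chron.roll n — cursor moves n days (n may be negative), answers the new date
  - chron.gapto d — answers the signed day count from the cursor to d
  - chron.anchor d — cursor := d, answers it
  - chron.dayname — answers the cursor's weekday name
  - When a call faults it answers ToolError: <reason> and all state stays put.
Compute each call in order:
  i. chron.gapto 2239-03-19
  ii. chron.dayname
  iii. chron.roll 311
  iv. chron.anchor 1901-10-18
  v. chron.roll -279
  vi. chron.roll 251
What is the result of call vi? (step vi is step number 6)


Answer: 1901-09-20

Derivation:
Now I run chron.gapto using d→2239-03-19, yielding 93.
Using chron.dayname, which returns Sunday.
I use chron.roll using n→311, which returns 2239-10-23.
Invoking chron.anchor using d→1901-10-18, and see 1901-10-18.
Invoking chron.roll using n→-279, giving 1901-01-12.
I use chron.roll using n→251: 1901-09-20.


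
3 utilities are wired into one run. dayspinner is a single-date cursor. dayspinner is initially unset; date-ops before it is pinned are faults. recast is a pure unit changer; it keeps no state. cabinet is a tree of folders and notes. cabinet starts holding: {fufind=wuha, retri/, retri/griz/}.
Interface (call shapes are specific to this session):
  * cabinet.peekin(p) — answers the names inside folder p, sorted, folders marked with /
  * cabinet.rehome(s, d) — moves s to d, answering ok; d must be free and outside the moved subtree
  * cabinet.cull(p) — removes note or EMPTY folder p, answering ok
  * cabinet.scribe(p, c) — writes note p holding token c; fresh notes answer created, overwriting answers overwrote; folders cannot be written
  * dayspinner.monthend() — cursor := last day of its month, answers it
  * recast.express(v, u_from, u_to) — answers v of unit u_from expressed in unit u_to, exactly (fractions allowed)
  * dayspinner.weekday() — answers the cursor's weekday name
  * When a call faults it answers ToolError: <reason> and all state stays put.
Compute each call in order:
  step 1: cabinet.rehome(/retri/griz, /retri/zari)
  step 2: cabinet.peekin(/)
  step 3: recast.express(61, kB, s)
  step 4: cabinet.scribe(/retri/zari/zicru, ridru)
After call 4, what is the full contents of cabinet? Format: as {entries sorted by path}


Answer: {fufind=wuha, retri/, retri/zari/, retri/zari/zicru=ridru}

Derivation:
Act: cabinet.rehome[/retri/griz; /retri/zari]
Obs: ok
Act: cabinet.peekin[/]
Obs: [fufind, retri/]
Act: recast.express[61; kB; s]
Obs: ToolError: incompatible units
Act: cabinet.scribe[/retri/zari/zicru; ridru]
Obs: created


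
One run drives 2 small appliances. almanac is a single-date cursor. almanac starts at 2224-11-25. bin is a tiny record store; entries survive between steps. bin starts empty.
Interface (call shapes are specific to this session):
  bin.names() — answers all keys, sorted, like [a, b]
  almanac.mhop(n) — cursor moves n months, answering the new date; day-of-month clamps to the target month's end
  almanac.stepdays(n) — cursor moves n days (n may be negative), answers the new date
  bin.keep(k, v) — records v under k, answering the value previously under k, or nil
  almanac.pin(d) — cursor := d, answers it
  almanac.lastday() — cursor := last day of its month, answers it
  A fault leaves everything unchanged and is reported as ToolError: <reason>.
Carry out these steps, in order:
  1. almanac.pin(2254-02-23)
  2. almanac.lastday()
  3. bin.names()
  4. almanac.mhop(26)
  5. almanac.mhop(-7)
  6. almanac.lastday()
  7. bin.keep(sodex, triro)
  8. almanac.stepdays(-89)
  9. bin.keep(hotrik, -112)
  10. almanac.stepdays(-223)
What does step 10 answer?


·→ pin(d: 2254-02-23)
·← 2254-02-23
·→ lastday()
·← 2254-02-28
·→ names()
·← []
·→ mhop(n: 26)
·← 2256-04-28
·→ mhop(n: -7)
·← 2255-09-28
·→ lastday()
·← 2255-09-30
·→ keep(k: sodex, v: triro)
·← nil
·→ stepdays(n: -89)
·← 2255-07-03
·→ keep(k: hotrik, v: -112)
·← nil
·→ stepdays(n: -223)
·← 2254-11-22

Answer: 2254-11-22


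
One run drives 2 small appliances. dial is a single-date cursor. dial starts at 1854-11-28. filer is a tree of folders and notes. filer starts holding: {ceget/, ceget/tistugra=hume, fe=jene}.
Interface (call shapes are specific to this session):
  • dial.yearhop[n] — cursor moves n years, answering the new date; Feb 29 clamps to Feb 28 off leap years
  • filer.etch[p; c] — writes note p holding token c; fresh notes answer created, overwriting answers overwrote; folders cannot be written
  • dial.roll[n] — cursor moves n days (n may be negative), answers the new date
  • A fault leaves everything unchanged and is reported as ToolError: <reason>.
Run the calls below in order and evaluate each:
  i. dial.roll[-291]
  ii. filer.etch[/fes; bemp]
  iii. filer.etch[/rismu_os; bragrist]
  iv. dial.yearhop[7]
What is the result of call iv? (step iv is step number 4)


Answer: 1861-02-10

Derivation:
$ roll n=-291
  1854-02-10
$ etch p=/fes c=bemp
  created
$ etch p=/rismu_os c=bragrist
  created
$ yearhop n=7
  1861-02-10


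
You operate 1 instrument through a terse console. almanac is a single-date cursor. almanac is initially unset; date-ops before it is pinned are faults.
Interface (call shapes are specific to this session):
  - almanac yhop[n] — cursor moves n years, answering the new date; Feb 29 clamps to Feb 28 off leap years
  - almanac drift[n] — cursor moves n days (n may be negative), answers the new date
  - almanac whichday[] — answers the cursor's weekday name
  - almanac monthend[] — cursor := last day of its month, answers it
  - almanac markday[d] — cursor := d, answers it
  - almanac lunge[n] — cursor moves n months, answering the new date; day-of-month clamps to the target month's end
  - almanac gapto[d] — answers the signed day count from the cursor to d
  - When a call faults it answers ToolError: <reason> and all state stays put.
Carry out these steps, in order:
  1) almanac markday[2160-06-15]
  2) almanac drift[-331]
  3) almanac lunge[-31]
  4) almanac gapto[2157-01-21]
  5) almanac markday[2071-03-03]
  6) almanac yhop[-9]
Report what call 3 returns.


I invoke almanac markday using d→2160-06-15: 2160-06-15.
I use almanac drift using n→-331: 2159-07-20.
Calling almanac lunge using n→-31, → 2156-12-20.
Using almanac gapto using d→2157-01-21, yielding 32.
I run almanac markday using d→2071-03-03: 2071-03-03.
Using almanac yhop using n→-9, and get 2062-03-03.

Answer: 2156-12-20


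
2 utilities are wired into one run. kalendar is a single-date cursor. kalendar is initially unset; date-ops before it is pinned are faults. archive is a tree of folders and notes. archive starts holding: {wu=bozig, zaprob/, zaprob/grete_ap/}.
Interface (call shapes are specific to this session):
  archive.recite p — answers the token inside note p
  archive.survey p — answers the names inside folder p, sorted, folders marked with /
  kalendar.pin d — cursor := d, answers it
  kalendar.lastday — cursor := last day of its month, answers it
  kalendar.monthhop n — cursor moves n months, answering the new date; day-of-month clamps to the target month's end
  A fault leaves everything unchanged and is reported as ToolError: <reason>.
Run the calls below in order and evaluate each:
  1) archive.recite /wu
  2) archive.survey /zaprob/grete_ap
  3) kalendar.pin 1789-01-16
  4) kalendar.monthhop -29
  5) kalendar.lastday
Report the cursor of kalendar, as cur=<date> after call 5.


Answer: cur=1786-08-31

Derivation:
# 1. archive.recite(p: /wu) => bozig
# 2. archive.survey(p: /zaprob/grete_ap) => []
# 3. kalendar.pin(d: 1789-01-16) => 1789-01-16
# 4. kalendar.monthhop(n: -29) => 1786-08-16
# 5. kalendar.lastday() => 1786-08-31


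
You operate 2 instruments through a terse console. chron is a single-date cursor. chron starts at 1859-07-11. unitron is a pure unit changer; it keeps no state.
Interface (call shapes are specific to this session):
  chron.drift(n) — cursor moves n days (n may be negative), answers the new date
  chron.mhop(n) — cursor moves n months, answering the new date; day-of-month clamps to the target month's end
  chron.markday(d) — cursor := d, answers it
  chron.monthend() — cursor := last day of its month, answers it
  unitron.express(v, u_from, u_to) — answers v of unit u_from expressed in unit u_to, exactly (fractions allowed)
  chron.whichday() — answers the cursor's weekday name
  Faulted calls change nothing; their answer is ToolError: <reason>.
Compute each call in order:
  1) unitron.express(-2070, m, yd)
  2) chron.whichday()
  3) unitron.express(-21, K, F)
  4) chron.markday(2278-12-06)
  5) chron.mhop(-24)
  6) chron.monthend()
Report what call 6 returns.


Answer: 2276-12-31

Derivation:
Step: express[v→-2070; u_from→m; u_to→yd]
Result: -287500/127
Step: whichday[]
Result: Monday
Step: express[v→-21; u_from→K; u_to→F]
Result: -49747/100
Step: markday[d→2278-12-06]
Result: 2278-12-06
Step: mhop[n→-24]
Result: 2276-12-06
Step: monthend[]
Result: 2276-12-31


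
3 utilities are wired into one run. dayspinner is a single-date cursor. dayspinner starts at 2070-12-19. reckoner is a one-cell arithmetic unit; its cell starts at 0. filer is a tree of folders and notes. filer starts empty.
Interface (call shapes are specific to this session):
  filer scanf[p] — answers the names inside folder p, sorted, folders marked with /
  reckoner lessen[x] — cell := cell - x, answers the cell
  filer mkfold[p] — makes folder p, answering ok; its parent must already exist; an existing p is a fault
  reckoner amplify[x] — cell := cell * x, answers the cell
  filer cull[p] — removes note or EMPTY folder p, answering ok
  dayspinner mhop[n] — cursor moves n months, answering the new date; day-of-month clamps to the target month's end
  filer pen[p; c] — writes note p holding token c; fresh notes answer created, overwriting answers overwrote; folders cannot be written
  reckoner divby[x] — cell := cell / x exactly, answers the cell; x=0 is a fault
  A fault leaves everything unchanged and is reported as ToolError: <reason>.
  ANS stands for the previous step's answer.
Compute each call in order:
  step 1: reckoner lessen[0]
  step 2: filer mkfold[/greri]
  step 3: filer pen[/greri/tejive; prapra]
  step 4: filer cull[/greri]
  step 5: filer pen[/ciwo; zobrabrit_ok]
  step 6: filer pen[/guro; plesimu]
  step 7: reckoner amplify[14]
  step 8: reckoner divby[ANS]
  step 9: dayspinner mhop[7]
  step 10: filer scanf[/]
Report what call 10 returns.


==> reckoner lessen(x: 0)
<== 0
==> filer mkfold(p: /greri)
<== ok
==> filer pen(p: /greri/tejive, c: prapra)
<== created
==> filer cull(p: /greri)
<== ToolError: not empty
==> filer pen(p: /ciwo, c: zobrabrit_ok)
<== created
==> filer pen(p: /guro, c: plesimu)
<== created
==> reckoner amplify(x: 14)
<== 0
==> reckoner divby(x: ANS)
<== ToolError: division by zero
==> dayspinner mhop(n: 7)
<== 2071-07-19
==> filer scanf(p: /)
<== [ciwo, greri/, guro]

Answer: [ciwo, greri/, guro]


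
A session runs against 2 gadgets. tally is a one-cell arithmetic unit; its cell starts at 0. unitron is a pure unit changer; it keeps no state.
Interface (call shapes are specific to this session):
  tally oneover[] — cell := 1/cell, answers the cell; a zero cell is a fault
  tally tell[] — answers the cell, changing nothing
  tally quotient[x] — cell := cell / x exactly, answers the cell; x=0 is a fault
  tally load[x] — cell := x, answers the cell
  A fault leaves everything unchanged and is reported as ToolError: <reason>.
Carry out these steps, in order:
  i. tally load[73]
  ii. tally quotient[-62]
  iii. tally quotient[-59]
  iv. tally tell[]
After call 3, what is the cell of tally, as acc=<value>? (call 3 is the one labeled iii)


Answer: acc=73/3658

Derivation:
→ tally load(x: 73)
← 73
→ tally quotient(x: -62)
← -73/62
→ tally quotient(x: -59)
← 73/3658
→ tally tell()
← 73/3658


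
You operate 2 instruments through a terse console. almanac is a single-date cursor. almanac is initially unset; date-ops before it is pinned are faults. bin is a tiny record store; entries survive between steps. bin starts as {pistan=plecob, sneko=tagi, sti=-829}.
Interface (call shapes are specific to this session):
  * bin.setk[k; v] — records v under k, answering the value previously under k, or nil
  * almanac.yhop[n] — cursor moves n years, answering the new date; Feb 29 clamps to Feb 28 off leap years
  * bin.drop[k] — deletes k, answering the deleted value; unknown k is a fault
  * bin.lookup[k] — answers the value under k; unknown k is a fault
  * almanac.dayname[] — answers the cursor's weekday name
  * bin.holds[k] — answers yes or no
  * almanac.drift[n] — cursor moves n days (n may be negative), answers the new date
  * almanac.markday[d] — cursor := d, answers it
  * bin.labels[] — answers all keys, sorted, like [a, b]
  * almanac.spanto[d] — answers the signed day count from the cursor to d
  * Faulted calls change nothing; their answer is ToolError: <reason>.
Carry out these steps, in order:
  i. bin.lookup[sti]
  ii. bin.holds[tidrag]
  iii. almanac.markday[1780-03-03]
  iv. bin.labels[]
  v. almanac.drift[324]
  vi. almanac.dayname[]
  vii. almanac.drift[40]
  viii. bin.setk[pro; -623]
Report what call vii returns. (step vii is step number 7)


>> bin.lookup(k→sti)
<< -829
>> bin.holds(k→tidrag)
<< no
>> almanac.markday(d→1780-03-03)
<< 1780-03-03
>> bin.labels()
<< [pistan, sneko, sti]
>> almanac.drift(n→324)
<< 1781-01-21
>> almanac.dayname()
<< Sunday
>> almanac.drift(n→40)
<< 1781-03-02
>> bin.setk(k→pro, v→-623)
<< nil

Answer: 1781-03-02


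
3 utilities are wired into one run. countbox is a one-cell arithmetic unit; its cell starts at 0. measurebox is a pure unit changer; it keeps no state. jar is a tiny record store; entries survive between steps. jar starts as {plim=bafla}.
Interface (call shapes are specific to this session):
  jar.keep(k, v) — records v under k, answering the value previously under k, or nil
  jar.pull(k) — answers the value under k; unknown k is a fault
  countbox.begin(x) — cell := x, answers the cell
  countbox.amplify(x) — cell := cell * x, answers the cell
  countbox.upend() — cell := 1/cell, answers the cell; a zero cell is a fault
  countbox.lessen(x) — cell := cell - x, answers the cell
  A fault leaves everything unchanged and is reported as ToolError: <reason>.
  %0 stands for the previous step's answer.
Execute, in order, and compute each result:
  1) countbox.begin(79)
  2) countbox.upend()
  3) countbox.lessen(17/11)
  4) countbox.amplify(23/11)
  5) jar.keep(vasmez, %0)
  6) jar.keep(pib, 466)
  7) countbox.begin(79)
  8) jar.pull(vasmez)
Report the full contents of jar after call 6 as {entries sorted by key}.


~$ begin x='79'
:: 79
~$ upend
:: 1/79
~$ lessen x='17/11'
:: -1332/869
~$ amplify x='23/11'
:: -30636/9559
~$ keep k='vasmez' v='%0'
:: nil
~$ keep k='pib' v='466'
:: nil
~$ begin x='79'
:: 79
~$ pull k='vasmez'
:: -30636/9559

Answer: {pib=466, plim=bafla, vasmez=-30636/9559}


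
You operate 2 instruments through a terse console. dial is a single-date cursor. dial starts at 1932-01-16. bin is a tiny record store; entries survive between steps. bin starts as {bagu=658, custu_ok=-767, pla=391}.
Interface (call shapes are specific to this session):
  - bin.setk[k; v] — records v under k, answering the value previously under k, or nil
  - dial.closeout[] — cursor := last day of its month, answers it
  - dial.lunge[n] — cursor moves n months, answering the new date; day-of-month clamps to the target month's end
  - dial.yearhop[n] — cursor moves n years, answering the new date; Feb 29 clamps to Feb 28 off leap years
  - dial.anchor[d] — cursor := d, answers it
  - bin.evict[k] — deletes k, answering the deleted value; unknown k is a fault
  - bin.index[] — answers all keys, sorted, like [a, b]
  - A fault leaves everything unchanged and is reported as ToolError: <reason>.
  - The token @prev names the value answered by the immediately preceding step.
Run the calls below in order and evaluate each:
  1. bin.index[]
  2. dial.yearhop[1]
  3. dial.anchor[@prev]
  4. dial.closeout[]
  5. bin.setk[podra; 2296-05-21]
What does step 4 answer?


>> bin.index()
<< [bagu, custu_ok, pla]
>> dial.yearhop(n→1)
<< 1933-01-16
>> dial.anchor(d→@prev)
<< 1933-01-16
>> dial.closeout()
<< 1933-01-31
>> bin.setk(k→podra, v→2296-05-21)
<< nil

Answer: 1933-01-31


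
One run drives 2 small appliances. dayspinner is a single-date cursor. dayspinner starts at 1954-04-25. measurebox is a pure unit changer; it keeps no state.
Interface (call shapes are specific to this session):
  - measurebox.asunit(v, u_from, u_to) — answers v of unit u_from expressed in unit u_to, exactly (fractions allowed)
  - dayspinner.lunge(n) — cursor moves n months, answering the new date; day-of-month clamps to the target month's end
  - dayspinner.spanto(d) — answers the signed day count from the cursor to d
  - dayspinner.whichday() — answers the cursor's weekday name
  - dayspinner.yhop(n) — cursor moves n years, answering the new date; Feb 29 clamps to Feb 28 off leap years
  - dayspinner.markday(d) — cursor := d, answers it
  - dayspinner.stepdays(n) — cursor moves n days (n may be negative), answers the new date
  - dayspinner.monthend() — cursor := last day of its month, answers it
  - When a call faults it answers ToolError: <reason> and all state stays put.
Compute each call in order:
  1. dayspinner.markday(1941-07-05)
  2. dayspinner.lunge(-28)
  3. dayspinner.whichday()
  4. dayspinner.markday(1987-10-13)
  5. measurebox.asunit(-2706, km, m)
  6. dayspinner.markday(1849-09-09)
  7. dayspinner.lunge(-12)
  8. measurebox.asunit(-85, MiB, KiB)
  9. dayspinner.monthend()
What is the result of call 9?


Answer: 1848-09-30

Derivation:
>>> markday d: 1941-07-05
:: 1941-07-05
>>> lunge n: -28
:: 1939-03-05
>>> whichday
:: Sunday
>>> markday d: 1987-10-13
:: 1987-10-13
>>> asunit v: -2706 u_from: km u_to: m
:: -2706000
>>> markday d: 1849-09-09
:: 1849-09-09
>>> lunge n: -12
:: 1848-09-09
>>> asunit v: -85 u_from: MiB u_to: KiB
:: -87040
>>> monthend
:: 1848-09-30


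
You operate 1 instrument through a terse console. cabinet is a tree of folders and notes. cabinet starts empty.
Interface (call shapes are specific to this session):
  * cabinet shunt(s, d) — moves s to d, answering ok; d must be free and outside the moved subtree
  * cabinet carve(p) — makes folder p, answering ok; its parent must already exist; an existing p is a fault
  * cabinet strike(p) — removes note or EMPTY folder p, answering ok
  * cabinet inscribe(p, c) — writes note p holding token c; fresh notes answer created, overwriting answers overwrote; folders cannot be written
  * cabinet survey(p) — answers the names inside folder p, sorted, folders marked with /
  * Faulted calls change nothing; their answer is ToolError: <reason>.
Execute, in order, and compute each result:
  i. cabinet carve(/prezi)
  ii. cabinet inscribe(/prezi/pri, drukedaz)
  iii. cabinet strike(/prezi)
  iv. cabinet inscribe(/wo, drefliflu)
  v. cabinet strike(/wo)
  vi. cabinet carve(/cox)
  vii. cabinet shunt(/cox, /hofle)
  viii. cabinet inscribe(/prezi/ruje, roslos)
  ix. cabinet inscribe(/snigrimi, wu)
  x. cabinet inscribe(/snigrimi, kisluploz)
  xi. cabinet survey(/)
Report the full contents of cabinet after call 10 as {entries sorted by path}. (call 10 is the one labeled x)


Answer: {hofle/, prezi/, prezi/pri=drukedaz, prezi/ruje=roslos, snigrimi=kisluploz}

Derivation:
·→ cabinet carve(p='/prezi')
·← ok
·→ cabinet inscribe(p='/prezi/pri', c='drukedaz')
·← created
·→ cabinet strike(p='/prezi')
·← ToolError: not empty
·→ cabinet inscribe(p='/wo', c='drefliflu')
·← created
·→ cabinet strike(p='/wo')
·← ok
·→ cabinet carve(p='/cox')
·← ok
·→ cabinet shunt(s='/cox', d='/hofle')
·← ok
·→ cabinet inscribe(p='/prezi/ruje', c='roslos')
·← created
·→ cabinet inscribe(p='/snigrimi', c='wu')
·← created
·→ cabinet inscribe(p='/snigrimi', c='kisluploz')
·← overwrote
·→ cabinet survey(p='/')
·← [hofle/, prezi/, snigrimi]


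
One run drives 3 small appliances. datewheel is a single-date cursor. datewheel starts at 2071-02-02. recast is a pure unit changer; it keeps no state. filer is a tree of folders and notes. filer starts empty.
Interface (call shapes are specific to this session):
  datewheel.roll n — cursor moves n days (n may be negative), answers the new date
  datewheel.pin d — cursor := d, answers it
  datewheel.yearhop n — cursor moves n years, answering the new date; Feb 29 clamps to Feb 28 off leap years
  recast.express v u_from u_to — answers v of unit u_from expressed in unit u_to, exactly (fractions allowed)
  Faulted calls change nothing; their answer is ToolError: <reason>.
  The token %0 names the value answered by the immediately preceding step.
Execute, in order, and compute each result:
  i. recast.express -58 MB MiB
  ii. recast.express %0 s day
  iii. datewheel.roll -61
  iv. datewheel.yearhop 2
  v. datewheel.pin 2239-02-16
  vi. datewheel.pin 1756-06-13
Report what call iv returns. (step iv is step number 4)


Invoking recast.express with -58, MB, MiB, → -453125/8192.
Now I run recast.express with %0, s, day, yielding -18125/28311552.
I invoke datewheel.roll with -61, and get 2070-12-03.
I invoke datewheel.yearhop with 2, which returns 2072-12-03.
I invoke datewheel.pin with 2239-02-16, giving 2239-02-16.
I call datewheel.pin with 1756-06-13, yielding 1756-06-13.

Answer: 2072-12-03


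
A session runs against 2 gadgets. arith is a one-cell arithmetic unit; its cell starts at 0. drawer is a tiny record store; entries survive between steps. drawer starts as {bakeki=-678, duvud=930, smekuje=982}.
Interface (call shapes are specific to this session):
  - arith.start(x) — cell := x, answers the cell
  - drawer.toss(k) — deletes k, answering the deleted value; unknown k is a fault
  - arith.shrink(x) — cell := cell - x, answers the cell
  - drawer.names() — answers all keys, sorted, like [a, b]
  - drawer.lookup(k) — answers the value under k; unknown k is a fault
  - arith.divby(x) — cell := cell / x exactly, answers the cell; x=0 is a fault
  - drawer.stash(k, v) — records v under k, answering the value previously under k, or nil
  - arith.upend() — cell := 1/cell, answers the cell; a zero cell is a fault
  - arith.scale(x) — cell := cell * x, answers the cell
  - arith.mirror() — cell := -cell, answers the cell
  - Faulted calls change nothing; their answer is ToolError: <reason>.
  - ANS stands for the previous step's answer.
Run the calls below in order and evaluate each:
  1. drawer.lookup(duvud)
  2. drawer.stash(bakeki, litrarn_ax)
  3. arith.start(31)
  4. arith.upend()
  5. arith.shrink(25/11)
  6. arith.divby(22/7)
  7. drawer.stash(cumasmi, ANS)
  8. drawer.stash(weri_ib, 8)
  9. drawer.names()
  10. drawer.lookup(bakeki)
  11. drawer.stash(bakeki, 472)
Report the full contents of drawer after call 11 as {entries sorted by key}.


Answer: {bakeki=472, cumasmi=-2674/3751, duvud=930, smekuje=982, weri_ib=8}

Derivation:
Act: drawer.lookup[k=duvud]
Obs: 930
Act: drawer.stash[k=bakeki; v=litrarn_ax]
Obs: -678
Act: arith.start[x=31]
Obs: 31
Act: arith.upend[]
Obs: 1/31
Act: arith.shrink[x=25/11]
Obs: -764/341
Act: arith.divby[x=22/7]
Obs: -2674/3751
Act: drawer.stash[k=cumasmi; v=ANS]
Obs: nil
Act: drawer.stash[k=weri_ib; v=8]
Obs: nil
Act: drawer.names[]
Obs: [bakeki, cumasmi, duvud, smekuje, weri_ib]
Act: drawer.lookup[k=bakeki]
Obs: litrarn_ax
Act: drawer.stash[k=bakeki; v=472]
Obs: litrarn_ax


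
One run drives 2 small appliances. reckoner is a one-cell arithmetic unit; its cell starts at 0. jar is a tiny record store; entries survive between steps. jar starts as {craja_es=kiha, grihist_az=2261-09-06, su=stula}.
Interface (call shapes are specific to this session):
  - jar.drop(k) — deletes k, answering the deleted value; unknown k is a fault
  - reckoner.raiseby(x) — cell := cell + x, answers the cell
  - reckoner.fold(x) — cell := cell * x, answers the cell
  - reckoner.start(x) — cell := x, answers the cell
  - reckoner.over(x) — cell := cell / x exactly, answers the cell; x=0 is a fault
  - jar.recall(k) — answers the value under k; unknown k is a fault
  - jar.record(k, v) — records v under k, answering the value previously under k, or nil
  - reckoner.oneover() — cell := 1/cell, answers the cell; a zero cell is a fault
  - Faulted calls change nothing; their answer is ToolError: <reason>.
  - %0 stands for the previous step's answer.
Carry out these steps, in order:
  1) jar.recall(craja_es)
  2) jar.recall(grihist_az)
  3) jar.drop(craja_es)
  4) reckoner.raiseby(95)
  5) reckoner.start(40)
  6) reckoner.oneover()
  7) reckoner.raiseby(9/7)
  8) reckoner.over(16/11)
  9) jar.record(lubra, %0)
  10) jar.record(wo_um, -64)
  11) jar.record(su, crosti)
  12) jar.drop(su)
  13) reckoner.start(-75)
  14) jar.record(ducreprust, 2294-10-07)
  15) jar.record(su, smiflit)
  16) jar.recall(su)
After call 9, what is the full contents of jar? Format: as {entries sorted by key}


Answer: {grihist_az=2261-09-06, lubra=4037/4480, su=stula}

Derivation:
→ jar.recall(craja_es)
← kiha
→ jar.recall(grihist_az)
← 2261-09-06
→ jar.drop(craja_es)
← kiha
→ reckoner.raiseby(95)
← 95
→ reckoner.start(40)
← 40
→ reckoner.oneover()
← 1/40
→ reckoner.raiseby(9/7)
← 367/280
→ reckoner.over(16/11)
← 4037/4480
→ jar.record(lubra, %0)
← nil
→ jar.record(wo_um, -64)
← nil
→ jar.record(su, crosti)
← stula
→ jar.drop(su)
← crosti
→ reckoner.start(-75)
← -75
→ jar.record(ducreprust, 2294-10-07)
← nil
→ jar.record(su, smiflit)
← nil
→ jar.recall(su)
← smiflit


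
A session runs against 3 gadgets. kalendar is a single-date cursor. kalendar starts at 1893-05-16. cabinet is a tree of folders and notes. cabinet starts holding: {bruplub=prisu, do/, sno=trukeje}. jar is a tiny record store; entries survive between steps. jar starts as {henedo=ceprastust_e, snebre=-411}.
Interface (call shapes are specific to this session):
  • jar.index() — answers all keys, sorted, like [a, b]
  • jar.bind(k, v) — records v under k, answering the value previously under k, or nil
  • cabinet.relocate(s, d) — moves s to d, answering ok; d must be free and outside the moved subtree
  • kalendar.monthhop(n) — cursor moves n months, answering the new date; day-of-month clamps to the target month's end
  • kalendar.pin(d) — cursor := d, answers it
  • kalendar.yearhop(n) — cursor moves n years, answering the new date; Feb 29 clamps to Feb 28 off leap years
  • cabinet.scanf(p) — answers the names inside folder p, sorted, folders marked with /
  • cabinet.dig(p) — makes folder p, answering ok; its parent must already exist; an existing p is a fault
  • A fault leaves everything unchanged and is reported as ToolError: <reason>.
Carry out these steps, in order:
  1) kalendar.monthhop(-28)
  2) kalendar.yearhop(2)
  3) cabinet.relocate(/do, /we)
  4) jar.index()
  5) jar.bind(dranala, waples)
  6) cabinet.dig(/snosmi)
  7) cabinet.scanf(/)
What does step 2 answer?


Answer: 1893-01-16

Derivation:
Act: kalendar.monthhop[n→-28]
Obs: 1891-01-16
Act: kalendar.yearhop[n→2]
Obs: 1893-01-16
Act: cabinet.relocate[s→/do; d→/we]
Obs: ok
Act: jar.index[]
Obs: [henedo, snebre]
Act: jar.bind[k→dranala; v→waples]
Obs: nil
Act: cabinet.dig[p→/snosmi]
Obs: ok
Act: cabinet.scanf[p→/]
Obs: [bruplub, sno, snosmi/, we/]
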